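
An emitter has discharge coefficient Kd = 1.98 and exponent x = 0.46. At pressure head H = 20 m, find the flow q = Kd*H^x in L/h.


q = Kd * H^x = 1.98 * 20^0.46 = 1.98 * 3.967106

7.8549 L/h


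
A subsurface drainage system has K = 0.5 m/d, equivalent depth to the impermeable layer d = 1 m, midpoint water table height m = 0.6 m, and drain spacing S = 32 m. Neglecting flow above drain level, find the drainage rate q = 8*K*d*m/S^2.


q = 8*K*d*m/S^2
q = 8*0.5*1*0.6/32^2
q = 2.4000 / 1024

0.0023 m/d


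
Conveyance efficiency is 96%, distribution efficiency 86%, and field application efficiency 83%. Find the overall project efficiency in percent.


Ec = 0.96, Eb = 0.86, Ea = 0.83
E = 0.96 * 0.86 * 0.83 * 100 = 68.5248%

68.5248 %


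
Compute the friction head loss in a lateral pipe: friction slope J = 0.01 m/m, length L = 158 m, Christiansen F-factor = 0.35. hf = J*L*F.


hf = J * L * F = 0.01 * 158 * 0.35 = 0.5530 m

0.5530 m


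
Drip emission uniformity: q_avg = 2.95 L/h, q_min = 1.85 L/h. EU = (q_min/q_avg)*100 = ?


EU = (q_min/q_avg)*100 = (1.85/2.95)*100 = 62.7119%

62.7119 %


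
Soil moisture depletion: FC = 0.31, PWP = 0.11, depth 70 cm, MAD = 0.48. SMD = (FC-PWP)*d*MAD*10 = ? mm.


SMD = (FC - PWP) * d * MAD * 10
SMD = (0.31 - 0.11) * 70 * 0.48 * 10
SMD = 0.2000 * 70 * 0.48 * 10

67.2000 mm


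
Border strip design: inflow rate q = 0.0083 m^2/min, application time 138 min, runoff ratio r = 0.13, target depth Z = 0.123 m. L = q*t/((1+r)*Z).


L = q*t/((1+r)*Z)
L = 0.0083*138/((1+0.13)*0.123)
L = 1.1454/0.13899

8.2409 m


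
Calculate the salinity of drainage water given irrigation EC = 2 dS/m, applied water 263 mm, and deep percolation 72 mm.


EC_dw = EC_iw * D_iw / D_dw
EC_dw = 2 * 263 / 72
EC_dw = 526 / 72

7.3056 dS/m


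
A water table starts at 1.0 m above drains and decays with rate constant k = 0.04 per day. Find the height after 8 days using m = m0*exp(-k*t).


m = m0 * exp(-k*t)
m = 1.0 * exp(-0.04 * 8)
m = 1.0 * exp(-0.3200)

0.7261 m


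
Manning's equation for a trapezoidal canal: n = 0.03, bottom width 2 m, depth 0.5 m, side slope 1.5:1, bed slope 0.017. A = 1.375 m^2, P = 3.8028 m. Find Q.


R = A/P = 1.375/3.8028 = 0.361576
Q = (1/0.03) * 1.375 * 0.361576^(2/3) * 0.017^0.5

3.0330 m^3/s


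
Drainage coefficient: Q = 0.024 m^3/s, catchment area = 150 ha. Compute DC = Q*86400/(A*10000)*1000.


DC = Q * 86400 / (A * 10000) * 1000
DC = 0.024 * 86400 / (150 * 10000) * 1000
DC = 2073600.0000 / 1500000

1.3824 mm/day


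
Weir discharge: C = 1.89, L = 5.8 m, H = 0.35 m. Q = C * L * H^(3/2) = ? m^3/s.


Q = C * L * H^(3/2) = 1.89 * 5.8 * 0.35^1.5 = 1.89 * 5.8 * 0.207063

2.2698 m^3/s


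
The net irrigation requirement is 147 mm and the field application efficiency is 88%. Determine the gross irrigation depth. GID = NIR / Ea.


Ea = 88% = 0.88
GID = NIR / Ea = 147 / 0.88 = 167.0455 mm

167.0455 mm


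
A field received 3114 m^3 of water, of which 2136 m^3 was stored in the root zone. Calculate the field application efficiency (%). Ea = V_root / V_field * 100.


Ea = V_root / V_field * 100 = 2136 / 3114 * 100 = 68.5934%

68.5934 %


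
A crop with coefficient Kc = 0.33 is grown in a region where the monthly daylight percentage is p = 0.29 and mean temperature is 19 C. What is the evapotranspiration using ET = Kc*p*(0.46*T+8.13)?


ET = Kc * p * (0.46*T + 8.13)
ET = 0.33 * 0.29 * (0.46*19 + 8.13)
ET = 0.33 * 0.29 * 16.8700

1.6145 mm/day


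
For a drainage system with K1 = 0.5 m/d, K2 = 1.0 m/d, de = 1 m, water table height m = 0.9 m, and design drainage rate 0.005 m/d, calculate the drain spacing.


S^2 = 8*K2*de*m/q + 4*K1*m^2/q
S^2 = 8*1.0*1*0.9/0.005 + 4*0.5*0.9^2/0.005
S = sqrt(1764.0000)

42.0000 m


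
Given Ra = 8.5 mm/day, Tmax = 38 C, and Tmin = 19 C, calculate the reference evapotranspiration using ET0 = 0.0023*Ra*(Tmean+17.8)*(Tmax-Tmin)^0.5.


Tmean = (Tmax + Tmin)/2 = (38 + 19)/2 = 28.5
ET0 = 0.0023 * 8.5 * (28.5 + 17.8) * sqrt(38 - 19)
ET0 = 0.0023 * 8.5 * 46.3 * 4.358899

3.9455 mm/day


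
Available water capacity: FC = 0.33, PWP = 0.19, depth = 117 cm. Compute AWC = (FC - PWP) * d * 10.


AWC = (FC - PWP) * d * 10
AWC = (0.33 - 0.19) * 117 * 10
AWC = 0.1400 * 117 * 10

163.8000 mm


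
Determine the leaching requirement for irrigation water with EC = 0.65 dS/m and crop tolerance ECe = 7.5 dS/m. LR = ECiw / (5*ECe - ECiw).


LR = ECiw / (5*ECe - ECiw)
LR = 0.65 / (5*7.5 - 0.65)
LR = 0.65 / 36.8500

0.0176


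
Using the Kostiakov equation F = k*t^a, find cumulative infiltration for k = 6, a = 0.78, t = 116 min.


F = k * t^a = 6 * 116^0.78
F = 6 * 40.764041

244.5842 mm


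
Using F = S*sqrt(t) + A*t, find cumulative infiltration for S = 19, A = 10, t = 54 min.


F = S*sqrt(t) + A*t
F = 19*sqrt(54) + 10*54
F = 19*7.348469 + 540

679.6209 mm


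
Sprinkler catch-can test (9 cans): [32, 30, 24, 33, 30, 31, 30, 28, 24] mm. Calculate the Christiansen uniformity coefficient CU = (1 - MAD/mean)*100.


mean = 29.111111 mm
MAD = 2.518519 mm
CU = (1 - 2.518519/29.111111)*100

91.3486 %


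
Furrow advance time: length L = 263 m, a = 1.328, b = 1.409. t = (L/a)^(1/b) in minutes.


t = (L/a)^(1/b)
t = (263/1.328)^(1/1.409)
t = 198.042169^(1/1.409)

42.6641 min


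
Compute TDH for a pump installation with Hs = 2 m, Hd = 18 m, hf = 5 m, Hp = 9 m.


TDH = Hs + Hd + hf + Hp = 2 + 18 + 5 + 9 = 34

34 m


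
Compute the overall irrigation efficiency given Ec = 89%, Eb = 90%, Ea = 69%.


Ec = 0.89, Eb = 0.9, Ea = 0.69
E = 0.89 * 0.9 * 0.69 * 100 = 55.2690%

55.2690 %


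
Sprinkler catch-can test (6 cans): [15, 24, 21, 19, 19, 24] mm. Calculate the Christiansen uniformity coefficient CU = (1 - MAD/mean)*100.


mean = 20.333333 mm
MAD = 2.666667 mm
CU = (1 - 2.666667/20.333333)*100

86.8852 %


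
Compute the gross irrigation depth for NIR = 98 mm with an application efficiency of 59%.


Ea = 59% = 0.59
GID = NIR / Ea = 98 / 0.59 = 166.1017 mm

166.1017 mm


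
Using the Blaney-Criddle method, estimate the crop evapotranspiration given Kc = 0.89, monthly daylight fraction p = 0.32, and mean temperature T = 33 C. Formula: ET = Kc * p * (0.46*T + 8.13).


ET = Kc * p * (0.46*T + 8.13)
ET = 0.89 * 0.32 * (0.46*33 + 8.13)
ET = 0.89 * 0.32 * 23.3100

6.6387 mm/day


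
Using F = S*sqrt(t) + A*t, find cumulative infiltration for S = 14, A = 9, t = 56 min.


F = S*sqrt(t) + A*t
F = 14*sqrt(56) + 9*56
F = 14*7.483315 + 504

608.7664 mm


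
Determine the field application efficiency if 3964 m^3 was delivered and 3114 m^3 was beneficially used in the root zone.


Ea = V_root / V_field * 100 = 3114 / 3964 * 100 = 78.5570%

78.5570 %


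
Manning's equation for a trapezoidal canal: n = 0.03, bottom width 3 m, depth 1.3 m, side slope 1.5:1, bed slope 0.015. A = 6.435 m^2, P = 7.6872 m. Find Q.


R = A/P = 6.435/7.6872 = 0.837106
Q = (1/0.03) * 6.435 * 0.837106^(2/3) * 0.015^0.5

23.3342 m^3/s


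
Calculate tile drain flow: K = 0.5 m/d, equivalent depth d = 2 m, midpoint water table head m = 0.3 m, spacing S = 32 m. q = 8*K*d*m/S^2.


q = 8*K*d*m/S^2
q = 8*0.5*2*0.3/32^2
q = 2.4000 / 1024

0.0023 m/d


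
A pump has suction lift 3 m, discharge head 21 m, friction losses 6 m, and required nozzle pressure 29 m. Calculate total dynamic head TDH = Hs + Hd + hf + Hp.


TDH = Hs + Hd + hf + Hp = 3 + 21 + 6 + 29 = 59

59 m


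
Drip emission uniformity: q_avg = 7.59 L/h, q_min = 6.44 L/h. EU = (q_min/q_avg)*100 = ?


EU = (q_min/q_avg)*100 = (6.44/7.59)*100 = 84.8485%

84.8485 %


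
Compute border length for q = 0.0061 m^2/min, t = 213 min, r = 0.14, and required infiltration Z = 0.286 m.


L = q*t/((1+r)*Z)
L = 0.0061*213/((1+0.14)*0.286)
L = 1.2993/0.32604

3.9851 m


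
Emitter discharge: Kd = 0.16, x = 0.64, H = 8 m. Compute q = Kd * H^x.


q = Kd * H^x = 0.16 * 8^0.64 = 0.16 * 3.784231

0.6055 L/h


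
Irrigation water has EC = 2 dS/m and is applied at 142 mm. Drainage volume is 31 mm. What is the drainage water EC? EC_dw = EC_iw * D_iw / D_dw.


EC_dw = EC_iw * D_iw / D_dw
EC_dw = 2 * 142 / 31
EC_dw = 284 / 31

9.1613 dS/m


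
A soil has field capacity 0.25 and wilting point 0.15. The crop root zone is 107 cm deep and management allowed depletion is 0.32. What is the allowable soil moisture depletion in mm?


SMD = (FC - PWP) * d * MAD * 10
SMD = (0.25 - 0.15) * 107 * 0.32 * 10
SMD = 0.1000 * 107 * 0.32 * 10

34.2400 mm


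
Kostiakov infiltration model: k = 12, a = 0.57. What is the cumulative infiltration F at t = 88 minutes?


F = k * t^a = 12 * 88^0.57
F = 12 * 12.833796

154.0056 mm


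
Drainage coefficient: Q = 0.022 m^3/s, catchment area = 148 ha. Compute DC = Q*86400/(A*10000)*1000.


DC = Q * 86400 / (A * 10000) * 1000
DC = 0.022 * 86400 / (148 * 10000) * 1000
DC = 1900800.0000 / 1480000

1.2843 mm/day


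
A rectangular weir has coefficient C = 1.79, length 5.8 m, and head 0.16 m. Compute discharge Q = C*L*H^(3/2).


Q = C * L * H^(3/2) = 1.79 * 5.8 * 0.16^1.5 = 1.79 * 5.8 * 0.064000

0.6644 m^3/s


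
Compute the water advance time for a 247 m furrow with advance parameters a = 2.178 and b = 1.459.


t = (L/a)^(1/b)
t = (247/2.178)^(1/1.459)
t = 113.406795^(1/1.459)

25.6007 min


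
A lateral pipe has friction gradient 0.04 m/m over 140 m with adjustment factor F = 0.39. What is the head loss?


hf = J * L * F = 0.04 * 140 * 0.39 = 2.1840 m

2.1840 m


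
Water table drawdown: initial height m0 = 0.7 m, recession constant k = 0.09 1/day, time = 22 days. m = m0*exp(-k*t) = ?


m = m0 * exp(-k*t)
m = 0.7 * exp(-0.09 * 22)
m = 0.7 * exp(-1.9800)

0.0966 m


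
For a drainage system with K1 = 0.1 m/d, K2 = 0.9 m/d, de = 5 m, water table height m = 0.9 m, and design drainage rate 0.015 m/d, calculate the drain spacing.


S^2 = 8*K2*de*m/q + 4*K1*m^2/q
S^2 = 8*0.9*5*0.9/0.015 + 4*0.1*0.9^2/0.015
S = sqrt(2181.6000)

46.7076 m


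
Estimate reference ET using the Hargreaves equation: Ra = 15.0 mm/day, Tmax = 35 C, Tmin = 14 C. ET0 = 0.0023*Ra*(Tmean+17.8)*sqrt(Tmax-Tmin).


Tmean = (Tmax + Tmin)/2 = (35 + 14)/2 = 24.5
ET0 = 0.0023 * 15.0 * (24.5 + 17.8) * sqrt(35 - 14)
ET0 = 0.0023 * 15.0 * 42.3 * 4.582576

6.6876 mm/day


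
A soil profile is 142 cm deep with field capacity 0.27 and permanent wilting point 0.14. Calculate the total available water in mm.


AWC = (FC - PWP) * d * 10
AWC = (0.27 - 0.14) * 142 * 10
AWC = 0.1300 * 142 * 10

184.6000 mm


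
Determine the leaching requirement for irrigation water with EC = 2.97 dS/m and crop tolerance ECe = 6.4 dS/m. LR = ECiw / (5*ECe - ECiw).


LR = ECiw / (5*ECe - ECiw)
LR = 2.97 / (5*6.4 - 2.97)
LR = 2.97 / 29.0300

0.1023


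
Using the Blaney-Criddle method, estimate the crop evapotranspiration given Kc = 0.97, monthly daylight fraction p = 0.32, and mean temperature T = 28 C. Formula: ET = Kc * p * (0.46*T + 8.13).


ET = Kc * p * (0.46*T + 8.13)
ET = 0.97 * 0.32 * (0.46*28 + 8.13)
ET = 0.97 * 0.32 * 21.0100

6.5215 mm/day


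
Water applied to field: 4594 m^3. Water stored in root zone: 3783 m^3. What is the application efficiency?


Ea = V_root / V_field * 100 = 3783 / 4594 * 100 = 82.3465%

82.3465 %


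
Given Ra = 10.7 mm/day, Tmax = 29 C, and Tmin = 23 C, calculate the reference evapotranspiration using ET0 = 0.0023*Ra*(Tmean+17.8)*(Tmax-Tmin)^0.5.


Tmean = (Tmax + Tmin)/2 = (29 + 23)/2 = 26.0
ET0 = 0.0023 * 10.7 * (26.0 + 17.8) * sqrt(29 - 23)
ET0 = 0.0023 * 10.7 * 43.8 * 2.449490

2.6403 mm/day


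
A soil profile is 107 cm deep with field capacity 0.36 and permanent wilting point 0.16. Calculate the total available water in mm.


AWC = (FC - PWP) * d * 10
AWC = (0.36 - 0.16) * 107 * 10
AWC = 0.2000 * 107 * 10

214.0000 mm


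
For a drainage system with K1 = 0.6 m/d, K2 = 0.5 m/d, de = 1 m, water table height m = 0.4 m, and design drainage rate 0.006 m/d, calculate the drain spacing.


S^2 = 8*K2*de*m/q + 4*K1*m^2/q
S^2 = 8*0.5*1*0.4/0.006 + 4*0.6*0.4^2/0.006
S = sqrt(330.6667)

18.1842 m


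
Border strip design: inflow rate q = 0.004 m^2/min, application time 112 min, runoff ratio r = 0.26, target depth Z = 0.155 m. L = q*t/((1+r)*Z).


L = q*t/((1+r)*Z)
L = 0.004*112/((1+0.26)*0.155)
L = 0.448/0.1953

2.2939 m


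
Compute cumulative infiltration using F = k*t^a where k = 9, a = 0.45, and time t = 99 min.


F = k * t^a = 9 * 99^0.45
F = 9 * 7.907439

71.1670 mm


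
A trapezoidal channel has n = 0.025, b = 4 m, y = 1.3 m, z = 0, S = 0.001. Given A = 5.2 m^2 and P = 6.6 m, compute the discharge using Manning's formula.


R = A/P = 5.2/6.6 = 0.787879
Q = (1/0.025) * 5.2 * 0.787879^(2/3) * 0.001^0.5

5.6109 m^3/s


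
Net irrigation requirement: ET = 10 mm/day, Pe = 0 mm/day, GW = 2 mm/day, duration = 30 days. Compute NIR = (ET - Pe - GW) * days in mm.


Daily deficit = ET - Pe - GW = 10 - 0 - 2 = 8 mm/day
NIR = 8 * 30 = 240 mm

240.0000 mm


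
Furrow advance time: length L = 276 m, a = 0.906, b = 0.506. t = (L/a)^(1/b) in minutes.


t = (L/a)^(1/b)
t = (276/0.906)^(1/0.506)
t = 304.635762^(1/0.506)

81032.2458 min


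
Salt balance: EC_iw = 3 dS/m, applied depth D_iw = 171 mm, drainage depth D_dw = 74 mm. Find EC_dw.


EC_dw = EC_iw * D_iw / D_dw
EC_dw = 3 * 171 / 74
EC_dw = 513 / 74

6.9324 dS/m


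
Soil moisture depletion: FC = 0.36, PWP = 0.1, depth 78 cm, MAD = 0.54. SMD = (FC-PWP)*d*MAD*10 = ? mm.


SMD = (FC - PWP) * d * MAD * 10
SMD = (0.36 - 0.1) * 78 * 0.54 * 10
SMD = 0.2600 * 78 * 0.54 * 10

109.5120 mm


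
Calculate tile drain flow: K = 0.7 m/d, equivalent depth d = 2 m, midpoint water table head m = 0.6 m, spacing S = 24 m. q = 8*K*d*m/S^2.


q = 8*K*d*m/S^2
q = 8*0.7*2*0.6/24^2
q = 6.7200 / 576

0.0117 m/d


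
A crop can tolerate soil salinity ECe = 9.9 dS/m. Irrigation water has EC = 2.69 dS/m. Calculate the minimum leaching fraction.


LR = ECiw / (5*ECe - ECiw)
LR = 2.69 / (5*9.9 - 2.69)
LR = 2.69 / 46.8100

0.0575


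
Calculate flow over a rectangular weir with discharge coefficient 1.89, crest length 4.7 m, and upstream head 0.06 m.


Q = C * L * H^(3/2) = 1.89 * 4.7 * 0.06^1.5 = 1.89 * 4.7 * 0.014697

0.1306 m^3/s


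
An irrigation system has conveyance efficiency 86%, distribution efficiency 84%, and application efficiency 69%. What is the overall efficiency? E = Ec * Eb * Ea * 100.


Ec = 0.86, Eb = 0.84, Ea = 0.69
E = 0.86 * 0.84 * 0.69 * 100 = 49.8456%

49.8456 %


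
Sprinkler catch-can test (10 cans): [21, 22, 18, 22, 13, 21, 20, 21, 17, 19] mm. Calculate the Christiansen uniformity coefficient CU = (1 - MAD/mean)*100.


mean = 19.400000 mm
MAD = 2.120000 mm
CU = (1 - 2.120000/19.400000)*100

89.0722 %


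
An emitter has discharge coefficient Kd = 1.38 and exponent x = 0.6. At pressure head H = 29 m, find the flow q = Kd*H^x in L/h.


q = Kd * H^x = 1.38 * 29^0.6 = 1.38 * 7.541171

10.4068 L/h


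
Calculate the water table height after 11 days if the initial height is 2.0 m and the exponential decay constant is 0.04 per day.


m = m0 * exp(-k*t)
m = 2.0 * exp(-0.04 * 11)
m = 2.0 * exp(-0.4400)

1.2881 m


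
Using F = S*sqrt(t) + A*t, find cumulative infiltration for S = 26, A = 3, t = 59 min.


F = S*sqrt(t) + A*t
F = 26*sqrt(59) + 3*59
F = 26*7.681146 + 177

376.7098 mm


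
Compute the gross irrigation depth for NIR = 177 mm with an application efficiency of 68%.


Ea = 68% = 0.68
GID = NIR / Ea = 177 / 0.68 = 260.2941 mm

260.2941 mm


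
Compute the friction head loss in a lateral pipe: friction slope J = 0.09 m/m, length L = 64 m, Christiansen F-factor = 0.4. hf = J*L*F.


hf = J * L * F = 0.09 * 64 * 0.4 = 2.3040 m

2.3040 m


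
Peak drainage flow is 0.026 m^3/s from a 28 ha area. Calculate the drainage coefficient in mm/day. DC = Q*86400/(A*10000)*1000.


DC = Q * 86400 / (A * 10000) * 1000
DC = 0.026 * 86400 / (28 * 10000) * 1000
DC = 2246400.0000 / 280000

8.0229 mm/day


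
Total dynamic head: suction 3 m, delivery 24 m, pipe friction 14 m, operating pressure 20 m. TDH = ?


TDH = Hs + Hd + hf + Hp = 3 + 24 + 14 + 20 = 61

61 m


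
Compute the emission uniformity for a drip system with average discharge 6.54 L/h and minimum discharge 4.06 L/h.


EU = (q_min/q_avg)*100 = (4.06/6.54)*100 = 62.0795%

62.0795 %


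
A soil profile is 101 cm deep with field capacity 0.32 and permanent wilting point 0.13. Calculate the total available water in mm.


AWC = (FC - PWP) * d * 10
AWC = (0.32 - 0.13) * 101 * 10
AWC = 0.1900 * 101 * 10

191.9000 mm


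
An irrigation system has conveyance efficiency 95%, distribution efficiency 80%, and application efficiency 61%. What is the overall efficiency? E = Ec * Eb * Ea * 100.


Ec = 0.95, Eb = 0.8, Ea = 0.61
E = 0.95 * 0.8 * 0.61 * 100 = 46.3600%

46.3600 %


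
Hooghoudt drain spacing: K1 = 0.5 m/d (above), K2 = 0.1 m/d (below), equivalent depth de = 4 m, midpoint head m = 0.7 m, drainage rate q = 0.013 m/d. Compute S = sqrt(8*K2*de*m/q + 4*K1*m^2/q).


S^2 = 8*K2*de*m/q + 4*K1*m^2/q
S^2 = 8*0.1*4*0.7/0.013 + 4*0.5*0.7^2/0.013
S = sqrt(247.6923)

15.7382 m


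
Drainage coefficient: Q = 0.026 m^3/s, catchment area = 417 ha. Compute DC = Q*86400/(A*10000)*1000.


DC = Q * 86400 / (A * 10000) * 1000
DC = 0.026 * 86400 / (417 * 10000) * 1000
DC = 2246400.0000 / 4170000

0.5387 mm/day


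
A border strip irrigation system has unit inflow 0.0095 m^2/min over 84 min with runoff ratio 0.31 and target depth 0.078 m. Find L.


L = q*t/((1+r)*Z)
L = 0.0095*84/((1+0.31)*0.078)
L = 0.798/0.10218

7.8097 m


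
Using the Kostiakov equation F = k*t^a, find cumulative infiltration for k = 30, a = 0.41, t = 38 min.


F = k * t^a = 30 * 38^0.41
F = 30 * 4.443358

133.3007 mm


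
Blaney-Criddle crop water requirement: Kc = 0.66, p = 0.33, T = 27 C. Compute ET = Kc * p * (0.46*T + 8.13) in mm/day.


ET = Kc * p * (0.46*T + 8.13)
ET = 0.66 * 0.33 * (0.46*27 + 8.13)
ET = 0.66 * 0.33 * 20.5500

4.4758 mm/day


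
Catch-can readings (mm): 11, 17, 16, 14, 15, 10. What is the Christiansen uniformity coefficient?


mean = 13.833333 mm
MAD = 2.222222 mm
CU = (1 - 2.222222/13.833333)*100

83.9357 %


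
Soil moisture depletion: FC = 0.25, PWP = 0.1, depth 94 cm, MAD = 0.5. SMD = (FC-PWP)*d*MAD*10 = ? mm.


SMD = (FC - PWP) * d * MAD * 10
SMD = (0.25 - 0.1) * 94 * 0.5 * 10
SMD = 0.1500 * 94 * 0.5 * 10

70.5000 mm


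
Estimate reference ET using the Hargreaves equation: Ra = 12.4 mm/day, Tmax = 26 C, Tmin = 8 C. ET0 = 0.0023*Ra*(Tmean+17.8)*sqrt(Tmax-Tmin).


Tmean = (Tmax + Tmin)/2 = (26 + 8)/2 = 17.0
ET0 = 0.0023 * 12.4 * (17.0 + 17.8) * sqrt(26 - 8)
ET0 = 0.0023 * 12.4 * 34.8 * 4.242641

4.2108 mm/day


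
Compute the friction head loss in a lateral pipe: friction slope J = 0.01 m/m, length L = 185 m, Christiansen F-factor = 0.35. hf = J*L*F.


hf = J * L * F = 0.01 * 185 * 0.35 = 0.6475 m

0.6475 m


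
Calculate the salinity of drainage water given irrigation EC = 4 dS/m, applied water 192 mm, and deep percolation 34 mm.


EC_dw = EC_iw * D_iw / D_dw
EC_dw = 4 * 192 / 34
EC_dw = 768 / 34

22.5882 dS/m


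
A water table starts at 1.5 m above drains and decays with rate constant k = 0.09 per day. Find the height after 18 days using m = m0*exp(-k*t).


m = m0 * exp(-k*t)
m = 1.5 * exp(-0.09 * 18)
m = 1.5 * exp(-1.6200)

0.2968 m


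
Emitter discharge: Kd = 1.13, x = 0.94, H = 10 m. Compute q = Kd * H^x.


q = Kd * H^x = 1.13 * 10^0.94 = 1.13 * 8.709636

9.8419 L/h


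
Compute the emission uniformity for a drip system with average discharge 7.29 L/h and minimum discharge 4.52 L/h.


EU = (q_min/q_avg)*100 = (4.52/7.29)*100 = 62.0027%

62.0027 %


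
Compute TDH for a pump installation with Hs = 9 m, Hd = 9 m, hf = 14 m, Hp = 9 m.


TDH = Hs + Hd + hf + Hp = 9 + 9 + 14 + 9 = 41

41 m


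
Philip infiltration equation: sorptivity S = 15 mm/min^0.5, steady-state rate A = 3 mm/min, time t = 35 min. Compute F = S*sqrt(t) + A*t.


F = S*sqrt(t) + A*t
F = 15*sqrt(35) + 3*35
F = 15*5.916080 + 105

193.7412 mm


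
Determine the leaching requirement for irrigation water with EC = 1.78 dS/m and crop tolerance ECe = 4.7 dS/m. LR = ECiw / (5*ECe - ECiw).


LR = ECiw / (5*ECe - ECiw)
LR = 1.78 / (5*4.7 - 1.78)
LR = 1.78 / 21.7200

0.0820


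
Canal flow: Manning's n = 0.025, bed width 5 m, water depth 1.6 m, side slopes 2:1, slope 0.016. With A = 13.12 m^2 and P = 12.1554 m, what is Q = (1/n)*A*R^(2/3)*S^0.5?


R = A/P = 13.12/12.1554 = 1.079356
Q = (1/0.025) * 13.12 * 1.079356^(2/3) * 0.016^0.5

69.8496 m^3/s


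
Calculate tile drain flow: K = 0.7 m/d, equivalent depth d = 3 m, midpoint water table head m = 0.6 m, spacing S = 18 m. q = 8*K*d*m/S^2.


q = 8*K*d*m/S^2
q = 8*0.7*3*0.6/18^2
q = 10.0800 / 324

0.0311 m/d


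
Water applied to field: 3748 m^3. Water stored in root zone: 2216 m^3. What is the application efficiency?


Ea = V_root / V_field * 100 = 2216 / 3748 * 100 = 59.1249%

59.1249 %


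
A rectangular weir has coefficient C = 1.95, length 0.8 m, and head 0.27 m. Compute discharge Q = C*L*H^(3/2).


Q = C * L * H^(3/2) = 1.95 * 0.8 * 0.27^1.5 = 1.95 * 0.8 * 0.140296

0.2189 m^3/s


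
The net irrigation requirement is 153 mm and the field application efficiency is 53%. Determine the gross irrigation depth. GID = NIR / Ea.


Ea = 53% = 0.53
GID = NIR / Ea = 153 / 0.53 = 288.6792 mm

288.6792 mm


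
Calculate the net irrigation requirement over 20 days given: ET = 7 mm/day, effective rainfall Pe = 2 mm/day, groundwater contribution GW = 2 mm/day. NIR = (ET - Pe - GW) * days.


Daily deficit = ET - Pe - GW = 7 - 2 - 2 = 3 mm/day
NIR = 3 * 20 = 60 mm

60.0000 mm


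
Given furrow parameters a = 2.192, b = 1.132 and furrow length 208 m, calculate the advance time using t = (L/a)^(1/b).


t = (L/a)^(1/b)
t = (208/2.192)^(1/1.132)
t = 94.890511^(1/1.132)

55.8037 min


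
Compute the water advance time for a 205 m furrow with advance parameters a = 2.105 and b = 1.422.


t = (L/a)^(1/b)
t = (205/2.105)^(1/1.422)
t = 97.387173^(1/1.422)

25.0256 min


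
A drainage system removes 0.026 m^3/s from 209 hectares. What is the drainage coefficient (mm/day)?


DC = Q * 86400 / (A * 10000) * 1000
DC = 0.026 * 86400 / (209 * 10000) * 1000
DC = 2246400.0000 / 2090000

1.0748 mm/day


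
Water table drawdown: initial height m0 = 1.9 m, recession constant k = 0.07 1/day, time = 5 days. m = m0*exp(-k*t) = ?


m = m0 * exp(-k*t)
m = 1.9 * exp(-0.07 * 5)
m = 1.9 * exp(-0.3500)

1.3389 m


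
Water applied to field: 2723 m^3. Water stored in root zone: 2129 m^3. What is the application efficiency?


Ea = V_root / V_field * 100 = 2129 / 2723 * 100 = 78.1858%

78.1858 %


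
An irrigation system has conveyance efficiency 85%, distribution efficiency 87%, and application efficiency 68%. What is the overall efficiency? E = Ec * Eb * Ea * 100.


Ec = 0.85, Eb = 0.87, Ea = 0.68
E = 0.85 * 0.87 * 0.68 * 100 = 50.2860%

50.2860 %


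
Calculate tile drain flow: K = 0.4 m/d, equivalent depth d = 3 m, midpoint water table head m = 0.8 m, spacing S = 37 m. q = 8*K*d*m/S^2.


q = 8*K*d*m/S^2
q = 8*0.4*3*0.8/37^2
q = 7.6800 / 1369

0.0056 m/d


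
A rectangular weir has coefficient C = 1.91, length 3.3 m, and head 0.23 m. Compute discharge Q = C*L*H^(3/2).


Q = C * L * H^(3/2) = 1.91 * 3.3 * 0.23^1.5 = 1.91 * 3.3 * 0.110304

0.6952 m^3/s


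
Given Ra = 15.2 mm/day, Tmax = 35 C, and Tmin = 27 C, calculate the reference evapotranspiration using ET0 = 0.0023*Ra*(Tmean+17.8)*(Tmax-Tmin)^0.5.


Tmean = (Tmax + Tmin)/2 = (35 + 27)/2 = 31.0
ET0 = 0.0023 * 15.2 * (31.0 + 17.8) * sqrt(35 - 27)
ET0 = 0.0023 * 15.2 * 48.8 * 2.828427

4.8254 mm/day


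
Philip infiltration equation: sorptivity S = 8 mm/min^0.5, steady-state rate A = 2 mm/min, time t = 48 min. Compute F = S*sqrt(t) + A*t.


F = S*sqrt(t) + A*t
F = 8*sqrt(48) + 2*48
F = 8*6.928203 + 96

151.4256 mm


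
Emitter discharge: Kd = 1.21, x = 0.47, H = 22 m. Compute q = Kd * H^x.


q = Kd * H^x = 1.21 * 22^0.47 = 1.21 * 4.275025

5.1728 L/h


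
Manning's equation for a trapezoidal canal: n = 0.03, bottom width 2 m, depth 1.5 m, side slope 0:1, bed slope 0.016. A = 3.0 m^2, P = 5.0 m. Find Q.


R = A/P = 3.0/5.0 = 0.600000
Q = (1/0.03) * 3.0 * 0.600000^(2/3) * 0.016^0.5

8.9983 m^3/s


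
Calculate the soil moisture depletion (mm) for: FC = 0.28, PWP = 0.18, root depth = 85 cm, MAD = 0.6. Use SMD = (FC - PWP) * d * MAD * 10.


SMD = (FC - PWP) * d * MAD * 10
SMD = (0.28 - 0.18) * 85 * 0.6 * 10
SMD = 0.1000 * 85 * 0.6 * 10

51.0000 mm


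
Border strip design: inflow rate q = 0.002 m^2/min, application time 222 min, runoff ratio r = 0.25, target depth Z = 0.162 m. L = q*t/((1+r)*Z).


L = q*t/((1+r)*Z)
L = 0.002*222/((1+0.25)*0.162)
L = 0.444/0.2025

2.1926 m


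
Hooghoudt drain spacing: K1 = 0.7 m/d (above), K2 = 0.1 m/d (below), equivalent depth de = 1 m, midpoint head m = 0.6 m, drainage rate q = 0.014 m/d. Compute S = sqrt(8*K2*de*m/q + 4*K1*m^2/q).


S^2 = 8*K2*de*m/q + 4*K1*m^2/q
S^2 = 8*0.1*1*0.6/0.014 + 4*0.7*0.6^2/0.014
S = sqrt(106.2857)

10.3095 m


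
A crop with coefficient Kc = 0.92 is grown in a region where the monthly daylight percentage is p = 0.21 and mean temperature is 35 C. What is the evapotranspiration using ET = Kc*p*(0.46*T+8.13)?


ET = Kc * p * (0.46*T + 8.13)
ET = 0.92 * 0.21 * (0.46*35 + 8.13)
ET = 0.92 * 0.21 * 24.2300

4.6812 mm/day


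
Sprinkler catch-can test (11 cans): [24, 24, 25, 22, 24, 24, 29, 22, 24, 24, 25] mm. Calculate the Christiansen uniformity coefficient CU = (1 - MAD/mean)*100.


mean = 24.272727 mm
MAD = 1.123967 mm
CU = (1 - 1.123967/24.272727)*100

95.3694 %


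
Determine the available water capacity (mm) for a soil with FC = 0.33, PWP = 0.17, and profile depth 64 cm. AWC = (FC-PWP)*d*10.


AWC = (FC - PWP) * d * 10
AWC = (0.33 - 0.17) * 64 * 10
AWC = 0.1600 * 64 * 10

102.4000 mm


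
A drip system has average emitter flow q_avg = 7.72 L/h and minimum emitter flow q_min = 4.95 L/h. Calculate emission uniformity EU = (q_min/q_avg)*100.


EU = (q_min/q_avg)*100 = (4.95/7.72)*100 = 64.1192%

64.1192 %


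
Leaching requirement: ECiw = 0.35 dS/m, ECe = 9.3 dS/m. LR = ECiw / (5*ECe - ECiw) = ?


LR = ECiw / (5*ECe - ECiw)
LR = 0.35 / (5*9.3 - 0.35)
LR = 0.35 / 46.1500

0.0076


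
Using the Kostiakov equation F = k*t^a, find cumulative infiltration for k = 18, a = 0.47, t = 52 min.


F = k * t^a = 18 * 52^0.47
F = 18 * 6.405036

115.2906 mm


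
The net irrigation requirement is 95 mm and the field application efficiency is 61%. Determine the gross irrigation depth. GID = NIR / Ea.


Ea = 61% = 0.61
GID = NIR / Ea = 95 / 0.61 = 155.7377 mm

155.7377 mm


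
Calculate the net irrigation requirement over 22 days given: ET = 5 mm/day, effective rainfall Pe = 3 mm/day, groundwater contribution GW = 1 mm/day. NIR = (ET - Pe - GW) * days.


Daily deficit = ET - Pe - GW = 5 - 3 - 1 = 1 mm/day
NIR = 1 * 22 = 22 mm

22.0000 mm


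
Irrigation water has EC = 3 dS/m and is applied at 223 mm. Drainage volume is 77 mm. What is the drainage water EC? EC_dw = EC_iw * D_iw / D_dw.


EC_dw = EC_iw * D_iw / D_dw
EC_dw = 3 * 223 / 77
EC_dw = 669 / 77

8.6883 dS/m


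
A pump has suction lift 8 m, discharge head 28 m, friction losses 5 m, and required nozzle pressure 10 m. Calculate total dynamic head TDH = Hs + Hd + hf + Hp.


TDH = Hs + Hd + hf + Hp = 8 + 28 + 5 + 10 = 51

51 m


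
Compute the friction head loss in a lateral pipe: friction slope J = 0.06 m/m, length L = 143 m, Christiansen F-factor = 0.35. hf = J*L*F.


hf = J * L * F = 0.06 * 143 * 0.35 = 3.0030 m

3.0030 m


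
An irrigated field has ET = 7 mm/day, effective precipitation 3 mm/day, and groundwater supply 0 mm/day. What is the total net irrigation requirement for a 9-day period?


Daily deficit = ET - Pe - GW = 7 - 3 - 0 = 4 mm/day
NIR = 4 * 9 = 36 mm

36.0000 mm


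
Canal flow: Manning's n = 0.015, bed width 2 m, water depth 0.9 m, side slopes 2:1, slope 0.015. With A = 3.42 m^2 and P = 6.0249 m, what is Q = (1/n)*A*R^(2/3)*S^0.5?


R = A/P = 3.42/6.0249 = 0.567644
Q = (1/0.015) * 3.42 * 0.567644^(2/3) * 0.015^0.5

19.1439 m^3/s


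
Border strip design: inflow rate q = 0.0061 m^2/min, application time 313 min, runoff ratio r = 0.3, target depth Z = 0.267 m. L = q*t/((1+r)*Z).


L = q*t/((1+r)*Z)
L = 0.0061*313/((1+0.3)*0.267)
L = 1.9093/0.3471

5.5007 m


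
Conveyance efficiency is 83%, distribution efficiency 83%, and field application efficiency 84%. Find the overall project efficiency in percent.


Ec = 0.83, Eb = 0.83, Ea = 0.84
E = 0.83 * 0.83 * 0.84 * 100 = 57.8676%

57.8676 %


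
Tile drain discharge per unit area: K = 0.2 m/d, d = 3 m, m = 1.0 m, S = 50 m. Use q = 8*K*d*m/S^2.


q = 8*K*d*m/S^2
q = 8*0.2*3*1.0/50^2
q = 4.8000 / 2500

0.0019 m/d


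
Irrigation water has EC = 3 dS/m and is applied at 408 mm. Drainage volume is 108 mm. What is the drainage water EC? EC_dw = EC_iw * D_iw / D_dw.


EC_dw = EC_iw * D_iw / D_dw
EC_dw = 3 * 408 / 108
EC_dw = 1224 / 108

11.3333 dS/m


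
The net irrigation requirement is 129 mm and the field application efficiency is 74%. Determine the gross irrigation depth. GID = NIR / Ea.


Ea = 74% = 0.74
GID = NIR / Ea = 129 / 0.74 = 174.3243 mm

174.3243 mm


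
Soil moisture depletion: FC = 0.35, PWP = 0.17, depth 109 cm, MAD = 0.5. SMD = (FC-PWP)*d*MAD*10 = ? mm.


SMD = (FC - PWP) * d * MAD * 10
SMD = (0.35 - 0.17) * 109 * 0.5 * 10
SMD = 0.1800 * 109 * 0.5 * 10

98.1000 mm


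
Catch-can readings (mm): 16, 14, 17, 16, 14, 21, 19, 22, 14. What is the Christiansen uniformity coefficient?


mean = 17.000000 mm
MAD = 2.444444 mm
CU = (1 - 2.444444/17.000000)*100

85.6209 %


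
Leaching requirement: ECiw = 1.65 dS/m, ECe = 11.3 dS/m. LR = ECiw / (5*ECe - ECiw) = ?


LR = ECiw / (5*ECe - ECiw)
LR = 1.65 / (5*11.3 - 1.65)
LR = 1.65 / 54.8500

0.0301


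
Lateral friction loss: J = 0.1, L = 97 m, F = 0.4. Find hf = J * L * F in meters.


hf = J * L * F = 0.1 * 97 * 0.4 = 3.8800 m

3.8800 m


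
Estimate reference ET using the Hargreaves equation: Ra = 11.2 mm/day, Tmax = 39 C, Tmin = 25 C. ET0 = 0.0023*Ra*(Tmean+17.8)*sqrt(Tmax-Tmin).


Tmean = (Tmax + Tmin)/2 = (39 + 25)/2 = 32.0
ET0 = 0.0023 * 11.2 * (32.0 + 17.8) * sqrt(39 - 25)
ET0 = 0.0023 * 11.2 * 49.8 * 3.741657

4.8000 mm/day


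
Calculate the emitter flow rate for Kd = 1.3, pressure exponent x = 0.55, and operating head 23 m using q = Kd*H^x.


q = Kd * H^x = 1.3 * 23^0.55 = 1.3 * 5.609838

7.2928 L/h


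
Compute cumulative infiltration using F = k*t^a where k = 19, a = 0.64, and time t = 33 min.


F = k * t^a = 19 * 33^0.64
F = 19 * 9.372359

178.0748 mm


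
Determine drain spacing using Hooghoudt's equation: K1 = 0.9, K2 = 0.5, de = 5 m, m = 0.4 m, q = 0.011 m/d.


S^2 = 8*K2*de*m/q + 4*K1*m^2/q
S^2 = 8*0.5*5*0.4/0.011 + 4*0.9*0.4^2/0.011
S = sqrt(779.6364)

27.9220 m


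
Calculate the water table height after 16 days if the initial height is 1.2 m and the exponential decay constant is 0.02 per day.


m = m0 * exp(-k*t)
m = 1.2 * exp(-0.02 * 16)
m = 1.2 * exp(-0.3200)

0.8714 m


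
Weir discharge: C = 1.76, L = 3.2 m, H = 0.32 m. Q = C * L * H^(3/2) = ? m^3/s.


Q = C * L * H^(3/2) = 1.76 * 3.2 * 0.32^1.5 = 1.76 * 3.2 * 0.181019

1.0195 m^3/s


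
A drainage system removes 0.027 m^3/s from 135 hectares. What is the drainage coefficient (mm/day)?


DC = Q * 86400 / (A * 10000) * 1000
DC = 0.027 * 86400 / (135 * 10000) * 1000
DC = 2332800.0000 / 1350000

1.7280 mm/day


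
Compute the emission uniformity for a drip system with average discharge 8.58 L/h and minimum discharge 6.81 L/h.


EU = (q_min/q_avg)*100 = (6.81/8.58)*100 = 79.3706%

79.3706 %


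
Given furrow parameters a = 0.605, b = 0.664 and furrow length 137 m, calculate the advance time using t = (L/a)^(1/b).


t = (L/a)^(1/b)
t = (137/0.605)^(1/0.664)
t = 226.446281^(1/0.664)

3520.7430 min


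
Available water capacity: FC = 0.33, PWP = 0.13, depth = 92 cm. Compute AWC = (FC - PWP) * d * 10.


AWC = (FC - PWP) * d * 10
AWC = (0.33 - 0.13) * 92 * 10
AWC = 0.2000 * 92 * 10

184.0000 mm


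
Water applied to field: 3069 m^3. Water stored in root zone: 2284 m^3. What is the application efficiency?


Ea = V_root / V_field * 100 = 2284 / 3069 * 100 = 74.4216%

74.4216 %


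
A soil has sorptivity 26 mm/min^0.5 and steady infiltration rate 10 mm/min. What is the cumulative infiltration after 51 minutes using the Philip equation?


F = S*sqrt(t) + A*t
F = 26*sqrt(51) + 10*51
F = 26*7.141428 + 510

695.6771 mm


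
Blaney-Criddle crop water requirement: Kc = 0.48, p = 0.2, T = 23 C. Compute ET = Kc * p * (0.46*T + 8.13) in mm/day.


ET = Kc * p * (0.46*T + 8.13)
ET = 0.48 * 0.2 * (0.46*23 + 8.13)
ET = 0.48 * 0.2 * 18.7100

1.7962 mm/day


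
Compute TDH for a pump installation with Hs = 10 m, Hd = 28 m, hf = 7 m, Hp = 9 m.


TDH = Hs + Hd + hf + Hp = 10 + 28 + 7 + 9 = 54

54 m


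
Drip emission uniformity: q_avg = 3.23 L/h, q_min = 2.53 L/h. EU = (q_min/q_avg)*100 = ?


EU = (q_min/q_avg)*100 = (2.53/3.23)*100 = 78.3282%

78.3282 %


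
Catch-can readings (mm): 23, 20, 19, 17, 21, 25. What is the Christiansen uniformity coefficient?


mean = 20.833333 mm
MAD = 2.166667 mm
CU = (1 - 2.166667/20.833333)*100

89.6000 %


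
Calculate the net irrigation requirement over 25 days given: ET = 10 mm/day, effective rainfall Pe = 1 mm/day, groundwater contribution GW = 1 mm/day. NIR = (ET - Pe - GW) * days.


Daily deficit = ET - Pe - GW = 10 - 1 - 1 = 8 mm/day
NIR = 8 * 25 = 200 mm

200.0000 mm


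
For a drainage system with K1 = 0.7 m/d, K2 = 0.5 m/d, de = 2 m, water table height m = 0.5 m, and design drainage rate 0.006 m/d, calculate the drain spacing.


S^2 = 8*K2*de*m/q + 4*K1*m^2/q
S^2 = 8*0.5*2*0.5/0.006 + 4*0.7*0.5^2/0.006
S = sqrt(783.3333)

27.9881 m


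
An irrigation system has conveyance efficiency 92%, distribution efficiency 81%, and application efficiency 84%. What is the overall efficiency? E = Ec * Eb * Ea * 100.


Ec = 0.92, Eb = 0.81, Ea = 0.84
E = 0.92 * 0.81 * 0.84 * 100 = 62.5968%

62.5968 %


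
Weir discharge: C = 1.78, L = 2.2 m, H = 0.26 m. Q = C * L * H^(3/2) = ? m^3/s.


Q = C * L * H^(3/2) = 1.78 * 2.2 * 0.26^1.5 = 1.78 * 2.2 * 0.132575

0.5192 m^3/s


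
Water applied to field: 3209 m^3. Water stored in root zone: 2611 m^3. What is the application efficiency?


Ea = V_root / V_field * 100 = 2611 / 3209 * 100 = 81.3649%

81.3649 %


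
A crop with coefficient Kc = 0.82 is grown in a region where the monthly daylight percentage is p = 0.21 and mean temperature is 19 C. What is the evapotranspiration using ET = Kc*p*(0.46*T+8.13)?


ET = Kc * p * (0.46*T + 8.13)
ET = 0.82 * 0.21 * (0.46*19 + 8.13)
ET = 0.82 * 0.21 * 16.8700

2.9050 mm/day


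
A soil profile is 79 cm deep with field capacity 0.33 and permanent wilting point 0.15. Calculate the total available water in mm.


AWC = (FC - PWP) * d * 10
AWC = (0.33 - 0.15) * 79 * 10
AWC = 0.1800 * 79 * 10

142.2000 mm


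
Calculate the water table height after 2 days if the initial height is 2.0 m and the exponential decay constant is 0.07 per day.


m = m0 * exp(-k*t)
m = 2.0 * exp(-0.07 * 2)
m = 2.0 * exp(-0.1400)

1.7387 m


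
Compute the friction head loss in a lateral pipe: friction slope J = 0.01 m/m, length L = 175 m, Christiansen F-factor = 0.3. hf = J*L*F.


hf = J * L * F = 0.01 * 175 * 0.3 = 0.5250 m

0.5250 m


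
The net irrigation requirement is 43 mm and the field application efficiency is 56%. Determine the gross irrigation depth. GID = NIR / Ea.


Ea = 56% = 0.56
GID = NIR / Ea = 43 / 0.56 = 76.7857 mm

76.7857 mm


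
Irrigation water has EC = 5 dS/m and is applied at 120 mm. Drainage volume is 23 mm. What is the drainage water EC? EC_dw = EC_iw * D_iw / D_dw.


EC_dw = EC_iw * D_iw / D_dw
EC_dw = 5 * 120 / 23
EC_dw = 600 / 23

26.0870 dS/m


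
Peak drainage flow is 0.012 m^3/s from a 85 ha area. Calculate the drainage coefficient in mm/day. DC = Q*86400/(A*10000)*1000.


DC = Q * 86400 / (A * 10000) * 1000
DC = 0.012 * 86400 / (85 * 10000) * 1000
DC = 1036800.0000 / 850000

1.2198 mm/day


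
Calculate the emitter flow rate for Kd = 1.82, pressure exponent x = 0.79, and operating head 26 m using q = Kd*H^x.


q = Kd * H^x = 1.82 * 26^0.79 = 1.82 * 13.116832

23.8726 L/h


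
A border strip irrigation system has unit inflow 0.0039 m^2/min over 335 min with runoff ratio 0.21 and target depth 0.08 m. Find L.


L = q*t/((1+r)*Z)
L = 0.0039*335/((1+0.21)*0.08)
L = 1.3065/0.0968

13.4969 m


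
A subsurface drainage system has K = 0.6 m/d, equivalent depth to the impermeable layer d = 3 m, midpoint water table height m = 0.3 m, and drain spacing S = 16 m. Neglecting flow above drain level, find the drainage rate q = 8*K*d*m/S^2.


q = 8*K*d*m/S^2
q = 8*0.6*3*0.3/16^2
q = 4.3200 / 256

0.0169 m/d


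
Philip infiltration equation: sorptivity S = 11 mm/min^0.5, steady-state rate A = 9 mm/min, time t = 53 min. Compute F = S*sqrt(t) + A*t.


F = S*sqrt(t) + A*t
F = 11*sqrt(53) + 9*53
F = 11*7.280110 + 477

557.0812 mm


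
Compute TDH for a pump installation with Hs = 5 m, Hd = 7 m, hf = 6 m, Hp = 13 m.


TDH = Hs + Hd + hf + Hp = 5 + 7 + 6 + 13 = 31

31 m


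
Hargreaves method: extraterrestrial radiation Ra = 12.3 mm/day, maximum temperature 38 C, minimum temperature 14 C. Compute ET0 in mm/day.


Tmean = (Tmax + Tmin)/2 = (38 + 14)/2 = 26.0
ET0 = 0.0023 * 12.3 * (26.0 + 17.8) * sqrt(38 - 14)
ET0 = 0.0023 * 12.3 * 43.8 * 4.898979

6.0703 mm/day


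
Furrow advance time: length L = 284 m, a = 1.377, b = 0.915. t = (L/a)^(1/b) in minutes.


t = (L/a)^(1/b)
t = (284/1.377)^(1/0.915)
t = 206.245461^(1/0.915)

338.3622 min


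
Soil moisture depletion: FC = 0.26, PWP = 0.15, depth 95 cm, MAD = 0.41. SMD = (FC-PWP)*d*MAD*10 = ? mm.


SMD = (FC - PWP) * d * MAD * 10
SMD = (0.26 - 0.15) * 95 * 0.41 * 10
SMD = 0.1100 * 95 * 0.41 * 10

42.8450 mm


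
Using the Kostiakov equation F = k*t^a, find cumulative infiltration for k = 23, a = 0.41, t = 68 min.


F = k * t^a = 23 * 68^0.41
F = 23 * 5.640644

129.7348 mm


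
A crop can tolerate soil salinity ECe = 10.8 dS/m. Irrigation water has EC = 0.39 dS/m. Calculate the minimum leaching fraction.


LR = ECiw / (5*ECe - ECiw)
LR = 0.39 / (5*10.8 - 0.39)
LR = 0.39 / 53.6100

0.0073


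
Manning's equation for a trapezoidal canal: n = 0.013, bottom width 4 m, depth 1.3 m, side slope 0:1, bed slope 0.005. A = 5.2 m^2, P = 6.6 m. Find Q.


R = A/P = 5.2/6.6 = 0.787879
Q = (1/0.013) * 5.2 * 0.787879^(2/3) * 0.005^0.5

24.1278 m^3/s


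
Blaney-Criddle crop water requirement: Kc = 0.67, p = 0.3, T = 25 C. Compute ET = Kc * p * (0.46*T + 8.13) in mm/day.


ET = Kc * p * (0.46*T + 8.13)
ET = 0.67 * 0.3 * (0.46*25 + 8.13)
ET = 0.67 * 0.3 * 19.6300

3.9456 mm/day


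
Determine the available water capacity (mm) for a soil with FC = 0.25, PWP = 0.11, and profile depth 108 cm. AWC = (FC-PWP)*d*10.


AWC = (FC - PWP) * d * 10
AWC = (0.25 - 0.11) * 108 * 10
AWC = 0.1400 * 108 * 10

151.2000 mm


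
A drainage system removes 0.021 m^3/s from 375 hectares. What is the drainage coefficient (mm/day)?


DC = Q * 86400 / (A * 10000) * 1000
DC = 0.021 * 86400 / (375 * 10000) * 1000
DC = 1814400.0000 / 3750000

0.4838 mm/day


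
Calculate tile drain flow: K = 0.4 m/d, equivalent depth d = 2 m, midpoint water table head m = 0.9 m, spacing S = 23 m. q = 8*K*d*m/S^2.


q = 8*K*d*m/S^2
q = 8*0.4*2*0.9/23^2
q = 5.7600 / 529

0.0109 m/d
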